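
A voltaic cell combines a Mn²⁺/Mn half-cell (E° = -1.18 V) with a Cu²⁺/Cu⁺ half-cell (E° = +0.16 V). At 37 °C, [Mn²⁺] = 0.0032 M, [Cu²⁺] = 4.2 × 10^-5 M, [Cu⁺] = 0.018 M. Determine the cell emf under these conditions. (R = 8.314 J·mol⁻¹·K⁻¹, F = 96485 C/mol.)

The Cu²⁺/Cu⁺ couple has the higher reduction potential and acts as the cathode, so E°_cell = +0.16 − (-1.18) = 1.34 V.
Balancing electrons gives n = 2; the reaction quotient is Q = [Mn²⁺]·[Cu⁺]^2/[Cu²⁺]^2 = 588.
E = E° − (RT/nF) ln Q = 1.34 − (8.314×310)/(2×96485) × (6.376) = 1.340 − 0.085 = 1.255 V.

1.25 V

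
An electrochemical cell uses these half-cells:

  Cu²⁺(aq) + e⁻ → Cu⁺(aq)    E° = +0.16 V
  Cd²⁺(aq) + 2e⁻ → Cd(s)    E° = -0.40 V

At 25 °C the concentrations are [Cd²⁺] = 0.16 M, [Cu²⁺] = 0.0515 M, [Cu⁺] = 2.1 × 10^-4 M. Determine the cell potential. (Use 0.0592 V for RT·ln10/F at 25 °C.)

The Cu²⁺/Cu⁺ couple has the higher reduction potential and acts as the cathode, so E°_cell = +0.16 − (-0.40) = 0.56 V.
Balancing electrons gives n = 2; the reaction quotient is Q = [Cd²⁺]·[Cu⁺]^2/[Cu²⁺]^2 = 2.66 × 10^-6.
At 25 °C, E = E° − (0.0592/n) log Q = 0.56 − (0.0592/2)(-5.575) = 0.560 + 0.165 = 0.725 V.

0.725 V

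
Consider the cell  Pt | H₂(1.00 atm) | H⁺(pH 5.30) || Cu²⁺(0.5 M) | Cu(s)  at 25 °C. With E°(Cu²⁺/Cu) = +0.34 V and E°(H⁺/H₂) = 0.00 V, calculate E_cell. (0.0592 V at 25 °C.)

The Cu²⁺/Cu couple is the cathode, so E°_cell = 0.34 V; n = 2.
[H⁺] = 10^(−5.30) = 5 × 10^-6 M, and Q = [H⁺]^2 / ([Cu²⁺]·P(H₂)) = 5.02 × 10^-11.
E = E° − (0.0592/2) log Q = 0.34 − (0.0592/2)(-10.299) = 0.645 V.

0.64 V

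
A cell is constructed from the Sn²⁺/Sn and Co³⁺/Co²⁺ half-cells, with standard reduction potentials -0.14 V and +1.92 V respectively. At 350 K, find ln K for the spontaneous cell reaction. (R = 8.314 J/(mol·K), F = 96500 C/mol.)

E°_cell = +1.92 − (-0.14) = 2.06 V, with n = 2 electrons transferred.
At equilibrium E = 0, so the Nernst equation gives ln K = nFE°/RT = (2)(96500)(2.06)/((8.314)(350)) = 136.63.

ln K = 136.6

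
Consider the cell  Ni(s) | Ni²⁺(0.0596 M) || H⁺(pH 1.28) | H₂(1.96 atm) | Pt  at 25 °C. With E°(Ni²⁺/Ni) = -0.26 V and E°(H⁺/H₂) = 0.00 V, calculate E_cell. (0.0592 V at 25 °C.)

0.21 V

The hydrogen couple is the cathode, so E°_cell = 0.26 V; n = 2.
[H⁺] = 10^(−1.28) = 0.052 M, and Q = [Ni²⁺]·P(H₂) / [H⁺]^2 = 42.4.
E = E° − (0.0592/2) log Q = 0.26 − (0.0592/2)(1.628) = 0.212 V.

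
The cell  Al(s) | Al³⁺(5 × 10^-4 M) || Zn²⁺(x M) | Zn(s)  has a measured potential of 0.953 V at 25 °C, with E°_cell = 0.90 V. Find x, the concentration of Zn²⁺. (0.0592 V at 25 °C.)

0.39 M

From the Nernst equation, log Q = n(E° − E)/0.0592 = 6(0.90 − 0.953)/0.0592 = -5.372, so Q = 4.25 × 10^-6.
With Q = [Al³⁺]^2/[Zn²⁺]^3 and the known concentrations, [Zn²⁺]^3 in the denominator gives [Zn²⁺] = 0.39 M.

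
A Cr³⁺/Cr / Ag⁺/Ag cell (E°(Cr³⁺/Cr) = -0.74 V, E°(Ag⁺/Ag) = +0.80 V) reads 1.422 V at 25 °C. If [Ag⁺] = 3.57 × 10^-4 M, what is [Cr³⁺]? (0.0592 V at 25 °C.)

4.3 × 10^-5 M

From the Nernst equation, log Q = n(E° − E)/0.0592 = 3(1.54 − 1.422)/0.0592 = 5.980, so Q = 9.54 × 10^5.
With Q = [Cr³⁺]/[Ag⁺]^3 and the known concentrations, [Cr³⁺] in the numerator gives [Cr³⁺] = 4.3 × 10^-5 M.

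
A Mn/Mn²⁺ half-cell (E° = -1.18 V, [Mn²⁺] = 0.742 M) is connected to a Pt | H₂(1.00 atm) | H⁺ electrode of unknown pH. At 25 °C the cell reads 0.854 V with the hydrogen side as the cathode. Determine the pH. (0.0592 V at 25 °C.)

E°_cell = 1.18 V and n = 2.
log Q = n(E° − E)/0.0592 = 2×(1.18 − 0.854)/0.0592 = 11.014.
With Q = [Mn²⁺]·P(H₂) / [H⁺]^2, solving for [H⁺] gives log[H⁺] = -5.572, so pH = 5.57.

pH = 5.57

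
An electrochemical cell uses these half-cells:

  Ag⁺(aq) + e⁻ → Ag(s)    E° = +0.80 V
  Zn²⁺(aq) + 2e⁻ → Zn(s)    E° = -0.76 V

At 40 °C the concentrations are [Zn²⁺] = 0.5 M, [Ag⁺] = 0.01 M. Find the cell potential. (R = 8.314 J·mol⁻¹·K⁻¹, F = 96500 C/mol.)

1.45 V

The Ag⁺/Ag couple has the higher reduction potential and acts as the cathode, so E°_cell = +0.80 − (-0.76) = 1.56 V.
Balancing electrons gives n = 2; the reaction quotient is Q = [Zn²⁺]/[Ag⁺]^2 = 5000.
E = E° − (RT/nF) ln Q = 1.56 − (8.314×313)/(2×96500) × (8.517) = 1.560 − 0.115 = 1.445 V.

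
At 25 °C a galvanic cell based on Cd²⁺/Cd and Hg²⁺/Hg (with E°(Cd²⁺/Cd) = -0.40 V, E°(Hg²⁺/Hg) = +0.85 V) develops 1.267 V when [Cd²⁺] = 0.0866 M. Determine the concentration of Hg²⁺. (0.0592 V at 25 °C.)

From the Nernst equation, log Q = n(E° − E)/0.0592 = 2(1.25 − 1.267)/0.0592 = -0.574, so Q = 0.266.
With Q = [Cd²⁺]/[Hg²⁺] and the known concentrations, [Hg²⁺] in the denominator gives [Hg²⁺] = 0.32 M.

0.32 M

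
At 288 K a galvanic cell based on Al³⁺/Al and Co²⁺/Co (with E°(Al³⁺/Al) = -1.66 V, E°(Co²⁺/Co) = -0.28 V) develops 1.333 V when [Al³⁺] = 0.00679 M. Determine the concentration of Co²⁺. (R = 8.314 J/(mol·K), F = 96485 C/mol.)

From the Nernst equation, ln Q = nF(E° − E)/RT = 6×96485×(1.38 − 1.333)/(8.314×288) = 11.363, so Q = 8.61 × 10^4.
With Q = [Al³⁺]^2/[Co²⁺]^3 and the known concentrations, [Co²⁺]^3 in the denominator gives [Co²⁺] = 8.1 × 10^-4 M.

8.1 × 10^-4 M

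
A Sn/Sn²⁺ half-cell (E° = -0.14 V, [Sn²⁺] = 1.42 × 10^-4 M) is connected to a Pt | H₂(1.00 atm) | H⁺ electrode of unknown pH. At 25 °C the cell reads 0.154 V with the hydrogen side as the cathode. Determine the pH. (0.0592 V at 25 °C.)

pH = 1.69

E°_cell = 0.14 V and n = 2.
log Q = n(E° − E)/0.0592 = 2×(0.14 − 0.154)/0.0592 = -0.473.
With Q = [Sn²⁺]·P(H₂) / [H⁺]^2, solving for [H⁺] gives log[H⁺] = -1.687, so pH = 1.69.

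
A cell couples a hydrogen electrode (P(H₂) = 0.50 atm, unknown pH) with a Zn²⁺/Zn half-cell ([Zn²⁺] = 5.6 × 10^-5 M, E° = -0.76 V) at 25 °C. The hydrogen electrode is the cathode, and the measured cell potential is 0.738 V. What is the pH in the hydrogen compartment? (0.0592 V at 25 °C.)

E°_cell = 0.76 V and n = 2.
log Q = n(E° − E)/0.0592 = 2×(0.76 − 0.738)/0.0592 = 0.743.
With Q = [Zn²⁺]·P(H₂) / [H⁺]^2, solving for [H⁺] gives log[H⁺] = -2.648, so pH = 2.65.

pH = 2.65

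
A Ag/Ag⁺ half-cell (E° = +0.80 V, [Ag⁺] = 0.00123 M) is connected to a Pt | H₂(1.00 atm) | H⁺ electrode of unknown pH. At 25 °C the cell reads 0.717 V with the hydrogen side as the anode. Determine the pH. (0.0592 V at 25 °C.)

E°_cell = 0.80 V and n = 2.
log Q = n(E° − E)/0.0592 = 2×(0.80 − 0.717)/0.0592 = 2.804.
With Q = [H⁺]^2 / ([Ag⁺]^2·P(H₂)), solving for [H⁺] gives log[H⁺] = -1.508, so pH = 1.51.

pH = 1.51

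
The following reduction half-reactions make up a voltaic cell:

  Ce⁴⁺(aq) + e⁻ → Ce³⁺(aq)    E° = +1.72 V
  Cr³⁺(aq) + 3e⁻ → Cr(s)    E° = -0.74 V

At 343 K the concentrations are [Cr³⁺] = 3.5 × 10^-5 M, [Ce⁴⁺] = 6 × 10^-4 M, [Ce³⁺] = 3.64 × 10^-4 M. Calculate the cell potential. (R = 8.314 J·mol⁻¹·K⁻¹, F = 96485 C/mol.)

2.58 V

The Ce⁴⁺/Ce³⁺ couple has the higher reduction potential and acts as the cathode, so E°_cell = +1.72 − (-0.74) = 2.46 V.
Balancing electrons gives n = 3; the reaction quotient is Q = [Cr³⁺]·[Ce³⁺]^3/[Ce⁴⁺]^3 = 7.81 × 10^-6.
E = E° − (RT/nF) ln Q = 2.46 − (8.314×343)/(3×96485) × (-11.759) = 2.460 + 0.116 = 2.576 V.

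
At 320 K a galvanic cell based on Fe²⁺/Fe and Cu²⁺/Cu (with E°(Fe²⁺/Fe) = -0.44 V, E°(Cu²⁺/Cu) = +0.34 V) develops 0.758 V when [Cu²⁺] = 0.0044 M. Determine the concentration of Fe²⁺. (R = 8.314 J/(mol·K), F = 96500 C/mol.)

From the Nernst equation, ln Q = nF(E° − E)/RT = 2×96500×(0.78 − 0.758)/(8.314×320) = 1.596, so Q = 4.93.
With Q = [Fe²⁺]/[Cu²⁺] and the known concentrations, [Fe²⁺] in the numerator gives [Fe²⁺] = 0.022 M.

0.022 M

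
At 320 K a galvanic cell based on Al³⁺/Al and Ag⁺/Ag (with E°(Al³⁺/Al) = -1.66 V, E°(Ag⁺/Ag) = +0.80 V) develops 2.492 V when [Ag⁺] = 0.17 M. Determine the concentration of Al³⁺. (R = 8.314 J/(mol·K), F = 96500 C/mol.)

1.5 × 10^-4 M

From the Nernst equation, ln Q = nF(E° − E)/RT = 3×96500×(2.46 − 2.492)/(8.314×320) = -3.482, so Q = 0.0307.
With Q = [Al³⁺]/[Ag⁺]^3 and the known concentrations, [Al³⁺] in the numerator gives [Al³⁺] = 1.5 × 10^-4 M.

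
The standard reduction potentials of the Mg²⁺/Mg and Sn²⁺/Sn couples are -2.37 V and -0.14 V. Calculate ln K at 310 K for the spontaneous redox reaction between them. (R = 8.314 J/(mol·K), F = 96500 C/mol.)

ln K = 167.0

E°_cell = -0.14 − (-2.37) = 2.23 V, with n = 2 electrons transferred.
At equilibrium E = 0, so the Nernst equation gives ln K = nFE°/RT = (2)(96500)(2.23)/((8.314)(310)) = 166.99.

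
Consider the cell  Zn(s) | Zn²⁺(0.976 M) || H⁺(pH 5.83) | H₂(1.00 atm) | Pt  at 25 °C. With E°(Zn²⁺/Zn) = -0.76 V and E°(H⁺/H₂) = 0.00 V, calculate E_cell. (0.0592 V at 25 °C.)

0.42 V

The hydrogen couple is the cathode, so E°_cell = 0.76 V; n = 2.
[H⁺] = 10^(−5.83) = 1.5 × 10^-6 M, and Q = [Zn²⁺]·P(H₂) / [H⁺]^2 = 4.46 × 10^11.
E = E° − (0.0592/2) log Q = 0.76 − (0.0592/2)(11.649) = 0.415 V.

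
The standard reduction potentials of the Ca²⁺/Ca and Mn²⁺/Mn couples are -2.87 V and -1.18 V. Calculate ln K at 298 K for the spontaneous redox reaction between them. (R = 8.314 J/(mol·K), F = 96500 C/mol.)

ln K = 131.6

E°_cell = -1.18 − (-2.87) = 1.69 V, with n = 2 electrons transferred.
At equilibrium E = 0, so the Nernst equation gives ln K = nFE°/RT = (2)(96500)(1.69)/((8.314)(298)) = 131.65.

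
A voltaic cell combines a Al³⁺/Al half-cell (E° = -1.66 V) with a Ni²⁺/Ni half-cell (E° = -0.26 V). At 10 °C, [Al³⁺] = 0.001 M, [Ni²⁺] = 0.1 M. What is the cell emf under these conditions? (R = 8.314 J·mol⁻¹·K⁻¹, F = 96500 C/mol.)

1.43 V

The Ni²⁺/Ni couple has the higher reduction potential and acts as the cathode, so E°_cell = -0.26 − (-1.66) = 1.40 V.
Balancing electrons gives n = 6; the reaction quotient is Q = [Al³⁺]^2/[Ni²⁺]^3 = 0.00100.
E = E° − (RT/nF) ln Q = 1.40 − (8.314×283)/(6×96500) × (-6.908) = 1.400 + 0.028 = 1.428 V.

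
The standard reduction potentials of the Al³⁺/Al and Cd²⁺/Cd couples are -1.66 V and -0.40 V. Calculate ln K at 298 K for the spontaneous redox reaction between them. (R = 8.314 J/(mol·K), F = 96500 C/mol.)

E°_cell = -0.40 − (-1.66) = 1.26 V, with n = 6 electrons transferred.
At equilibrium E = 0, so the Nernst equation gives ln K = nFE°/RT = (6)(96500)(1.26)/((8.314)(298)) = 294.46.

ln K = 294.5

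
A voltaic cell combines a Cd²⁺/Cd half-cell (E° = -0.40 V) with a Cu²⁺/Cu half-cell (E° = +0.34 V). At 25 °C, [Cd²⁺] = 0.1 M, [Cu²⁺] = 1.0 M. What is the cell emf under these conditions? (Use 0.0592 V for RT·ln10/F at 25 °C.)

0.770 V

The Cu²⁺/Cu couple has the higher reduction potential and acts as the cathode, so E°_cell = +0.34 − (-0.40) = 0.74 V.
Balancing electrons gives n = 2; the reaction quotient is Q = [Cd²⁺]/[Cu²⁺] = 0.100.
At 25 °C, E = E° − (0.0592/n) log Q = 0.74 − (0.0592/2)(-1.000) = 0.740 + 0.030 = 0.770 V.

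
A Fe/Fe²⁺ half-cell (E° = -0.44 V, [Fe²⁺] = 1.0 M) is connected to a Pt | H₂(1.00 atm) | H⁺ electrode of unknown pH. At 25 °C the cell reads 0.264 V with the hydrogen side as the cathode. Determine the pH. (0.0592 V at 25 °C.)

E°_cell = 0.44 V and n = 2.
log Q = n(E° − E)/0.0592 = 2×(0.44 − 0.264)/0.0592 = 5.946.
With Q = [Fe²⁺]·P(H₂) / [H⁺]^2, solving for [H⁺] gives log[H⁺] = -2.973, so pH = 2.97.

pH = 2.97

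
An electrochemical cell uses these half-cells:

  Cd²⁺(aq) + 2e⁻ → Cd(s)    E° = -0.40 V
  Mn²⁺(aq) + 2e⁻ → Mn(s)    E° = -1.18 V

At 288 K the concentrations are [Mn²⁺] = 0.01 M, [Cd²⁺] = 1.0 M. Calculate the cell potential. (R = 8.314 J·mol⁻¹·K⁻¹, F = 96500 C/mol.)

The Cd²⁺/Cd couple has the higher reduction potential and acts as the cathode, so E°_cell = -0.40 − (-1.18) = 0.78 V.
Balancing electrons gives n = 2; the reaction quotient is Q = [Mn²⁺]/[Cd²⁺] = 0.0100.
E = E° − (RT/nF) ln Q = 0.78 − (8.314×288)/(2×96500) × (-4.605) = 0.780 + 0.057 = 0.837 V.

0.837 V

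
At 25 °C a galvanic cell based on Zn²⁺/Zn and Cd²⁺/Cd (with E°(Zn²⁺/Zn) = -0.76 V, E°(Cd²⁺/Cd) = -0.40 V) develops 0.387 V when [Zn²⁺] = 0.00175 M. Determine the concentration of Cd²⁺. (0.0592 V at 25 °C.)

From the Nernst equation, log Q = n(E° − E)/0.0592 = 2(0.36 − 0.387)/0.0592 = -0.912, so Q = 0.122.
With Q = [Zn²⁺]/[Cd²⁺] and the known concentrations, [Cd²⁺] in the denominator gives [Cd²⁺] = 0.014 M.

0.014 M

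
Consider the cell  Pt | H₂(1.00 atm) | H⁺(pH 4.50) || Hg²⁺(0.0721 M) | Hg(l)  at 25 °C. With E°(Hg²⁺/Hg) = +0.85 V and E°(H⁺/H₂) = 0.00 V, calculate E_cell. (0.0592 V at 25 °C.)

1.08 V

The Hg²⁺/Hg couple is the cathode, so E°_cell = 0.85 V; n = 2.
[H⁺] = 10^(−4.50) = 3.2 × 10^-5 M, and Q = [H⁺]^2 / ([Hg²⁺]·P(H₂)) = 1.39 × 10^-8.
E = E° − (0.0592/2) log Q = 0.85 − (0.0592/2)(-7.858) = 1.083 V.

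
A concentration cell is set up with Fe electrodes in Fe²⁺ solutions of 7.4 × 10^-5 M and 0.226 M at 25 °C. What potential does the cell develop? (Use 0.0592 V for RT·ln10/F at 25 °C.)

Both half-cells are Fe²⁺/Fe, so E°_cell = 0. The concentrated side is the cathode; the cell reaction moves Fe²⁺ from high to low concentration with n = 2.
Q = [Fe²⁺]_dilute/[Fe²⁺]_conc = 7.4 × 10^-5/0.226 = 3.27 × 10^-4.
E = 0 − (0.0592/2) log Q = −(0.0592/2)(-3.485) = 0.1032 V.

0.10 V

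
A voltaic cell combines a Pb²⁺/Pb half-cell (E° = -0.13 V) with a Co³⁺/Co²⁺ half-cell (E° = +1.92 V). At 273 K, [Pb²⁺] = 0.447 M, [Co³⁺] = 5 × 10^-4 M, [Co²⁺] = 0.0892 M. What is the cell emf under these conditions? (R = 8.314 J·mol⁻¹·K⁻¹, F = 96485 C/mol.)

1.94 V

The Co³⁺/Co²⁺ couple has the higher reduction potential and acts as the cathode, so E°_cell = +1.92 − (-0.13) = 2.05 V.
Balancing electrons gives n = 2; the reaction quotient is Q = [Pb²⁺]·[Co²⁺]^2/[Co³⁺]^2 = 1.42 × 10^4.
E = E° − (RT/nF) ln Q = 2.05 − (8.314×273)/(2×96485) × (9.563) = 2.050 − 0.112 = 1.938 V.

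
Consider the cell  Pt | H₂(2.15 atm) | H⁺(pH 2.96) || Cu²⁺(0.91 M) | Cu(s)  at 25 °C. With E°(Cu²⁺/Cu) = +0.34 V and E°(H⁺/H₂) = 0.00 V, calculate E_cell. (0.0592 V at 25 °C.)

The Cu²⁺/Cu couple is the cathode, so E°_cell = 0.34 V; n = 2.
[H⁺] = 10^(−2.96) = 0.0011 M, and Q = [H⁺]^2 / ([Cu²⁺]·P(H₂)) = 6.14 × 10^-7.
E = E° − (0.0592/2) log Q = 0.34 − (0.0592/2)(-6.211) = 0.524 V.

0.52 V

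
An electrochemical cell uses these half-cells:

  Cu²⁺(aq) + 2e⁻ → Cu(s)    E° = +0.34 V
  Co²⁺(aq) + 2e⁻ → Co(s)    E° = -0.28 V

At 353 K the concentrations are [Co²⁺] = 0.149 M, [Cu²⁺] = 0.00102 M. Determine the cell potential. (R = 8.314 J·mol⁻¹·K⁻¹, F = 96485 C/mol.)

The Cu²⁺/Cu couple has the higher reduction potential and acts as the cathode, so E°_cell = +0.34 − (-0.28) = 0.62 V.
Balancing electrons gives n = 2; the reaction quotient is Q = [Co²⁺]/[Cu²⁺] = 146.
E = E° − (RT/nF) ln Q = 0.62 − (8.314×353)/(2×96485) × (4.984) = 0.620 − 0.076 = 0.544 V.

0.544 V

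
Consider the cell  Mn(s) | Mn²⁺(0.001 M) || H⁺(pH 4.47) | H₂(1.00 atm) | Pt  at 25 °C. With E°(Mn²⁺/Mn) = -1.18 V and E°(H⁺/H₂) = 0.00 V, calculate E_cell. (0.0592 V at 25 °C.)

1.00 V

The hydrogen couple is the cathode, so E°_cell = 1.18 V; n = 2.
[H⁺] = 10^(−4.47) = 3.4 × 10^-5 M, and Q = [Mn²⁺]·P(H₂) / [H⁺]^2 = 8.71 × 10^5.
E = E° − (0.0592/2) log Q = 1.18 − (0.0592/2)(5.940) = 1.004 V.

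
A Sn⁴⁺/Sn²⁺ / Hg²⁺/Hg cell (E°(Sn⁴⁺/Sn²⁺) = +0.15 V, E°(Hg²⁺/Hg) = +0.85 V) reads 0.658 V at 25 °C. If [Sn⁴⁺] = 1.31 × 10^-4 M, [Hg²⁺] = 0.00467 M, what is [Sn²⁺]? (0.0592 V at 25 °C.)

From the Nernst equation, log Q = n(E° − E)/0.0592 = 2(0.70 − 0.658)/0.0592 = 1.419, so Q = 26.2.
With Q = [Sn⁴⁺]/([Sn²⁺]·[Hg²⁺]) and the known concentrations, [Sn²⁺] in the denominator gives [Sn²⁺] = 0.0011 M.

0.0011 M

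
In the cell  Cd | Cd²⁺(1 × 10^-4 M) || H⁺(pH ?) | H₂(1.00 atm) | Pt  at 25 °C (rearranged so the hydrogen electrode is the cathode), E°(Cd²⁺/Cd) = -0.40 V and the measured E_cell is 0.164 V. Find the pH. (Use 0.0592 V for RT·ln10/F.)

pH = 5.99

E°_cell = 0.40 V and n = 2.
log Q = n(E° − E)/0.0592 = 2×(0.40 − 0.164)/0.0592 = 7.973.
With Q = [Cd²⁺]·P(H₂) / [H⁺]^2, solving for [H⁺] gives log[H⁺] = -5.986, so pH = 5.99.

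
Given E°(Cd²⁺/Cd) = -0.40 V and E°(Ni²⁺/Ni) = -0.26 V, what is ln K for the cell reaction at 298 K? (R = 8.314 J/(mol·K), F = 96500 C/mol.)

ln K = 10.9

E°_cell = -0.26 − (-0.40) = 0.14 V, with n = 2 electrons transferred.
At equilibrium E = 0, so the Nernst equation gives ln K = nFE°/RT = (2)(96500)(0.14)/((8.314)(298)) = 10.91.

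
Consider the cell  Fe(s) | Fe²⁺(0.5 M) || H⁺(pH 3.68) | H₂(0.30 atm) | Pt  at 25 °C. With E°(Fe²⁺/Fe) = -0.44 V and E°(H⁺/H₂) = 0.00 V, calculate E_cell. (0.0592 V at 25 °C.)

0.25 V

The hydrogen couple is the cathode, so E°_cell = 0.44 V; n = 2.
[H⁺] = 10^(−3.68) = 2.1 × 10^-4 M, and Q = [Fe²⁺]·P(H₂) / [H⁺]^2 = 3.44 × 10^6.
E = E° − (0.0592/2) log Q = 0.44 − (0.0592/2)(6.536) = 0.247 V.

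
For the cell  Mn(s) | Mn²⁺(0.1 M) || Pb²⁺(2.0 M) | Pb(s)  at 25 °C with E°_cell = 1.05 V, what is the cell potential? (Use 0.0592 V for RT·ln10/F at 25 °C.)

1.09 V

Balancing electrons gives n = 2; the reaction quotient is Q = [Mn²⁺]/[Pb²⁺] = 0.0500.
At 25 °C, E = E° − (0.0592/n) log Q = 1.05 − (0.0592/2)(-1.301) = 1.050 + 0.039 = 1.089 V.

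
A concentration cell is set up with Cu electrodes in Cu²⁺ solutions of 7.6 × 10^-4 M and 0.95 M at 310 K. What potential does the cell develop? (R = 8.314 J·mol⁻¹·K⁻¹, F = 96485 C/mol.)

Both half-cells are Cu²⁺/Cu, so E°_cell = 0. The concentrated side is the cathode; the cell reaction moves Cu²⁺ from high to low concentration with n = 2.
Q = [Cu²⁺]_dilute/[Cu²⁺]_conc = 7.6 × 10^-4/0.95 = 8 × 10^-4.
E = 0 − (RT/nF) ln Q = −((8.314×310)/(2×96485))(-7.131) = 0.0952 V.

0.095 V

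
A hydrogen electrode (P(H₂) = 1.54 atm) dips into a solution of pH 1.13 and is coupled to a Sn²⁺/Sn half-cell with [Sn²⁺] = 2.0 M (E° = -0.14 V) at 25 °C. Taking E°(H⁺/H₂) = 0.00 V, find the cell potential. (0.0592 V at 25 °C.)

0.059 V

The hydrogen couple is the cathode, so E°_cell = 0.14 V; n = 2.
[H⁺] = 10^(−1.13) = 0.074 M, and Q = [Sn²⁺]·P(H₂) / [H⁺]^2 = 560.
E = E° − (0.0592/2) log Q = 0.14 − (0.0592/2)(2.749) = 0.059 V.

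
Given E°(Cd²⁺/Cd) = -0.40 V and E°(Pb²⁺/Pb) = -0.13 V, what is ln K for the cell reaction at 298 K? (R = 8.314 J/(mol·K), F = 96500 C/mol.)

E°_cell = -0.13 − (-0.40) = 0.27 V, with n = 2 electrons transferred.
At equilibrium E = 0, so the Nernst equation gives ln K = nFE°/RT = (2)(96500)(0.27)/((8.314)(298)) = 21.03.

ln K = 21.0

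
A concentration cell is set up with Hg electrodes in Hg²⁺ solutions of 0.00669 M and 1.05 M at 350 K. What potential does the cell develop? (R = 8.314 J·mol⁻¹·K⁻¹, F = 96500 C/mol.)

Both half-cells are Hg²⁺/Hg, so E°_cell = 0. The concentrated side is the cathode; the cell reaction moves Hg²⁺ from high to low concentration with n = 2.
Q = [Hg²⁺]_dilute/[Hg²⁺]_conc = 0.00669/1.05 = 0.00637.
E = 0 − (RT/nF) ln Q = −((8.314×350)/(2×96500))(-5.056) = 0.0762 V.

0.076 V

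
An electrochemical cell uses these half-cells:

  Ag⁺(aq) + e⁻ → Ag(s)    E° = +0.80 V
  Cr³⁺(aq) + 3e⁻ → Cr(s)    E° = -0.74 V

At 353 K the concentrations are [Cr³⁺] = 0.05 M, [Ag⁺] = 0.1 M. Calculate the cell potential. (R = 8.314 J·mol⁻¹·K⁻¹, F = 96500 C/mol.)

The Ag⁺/Ag couple has the higher reduction potential and acts as the cathode, so E°_cell = +0.80 − (-0.74) = 1.54 V.
Balancing electrons gives n = 3; the reaction quotient is Q = [Cr³⁺]/[Ag⁺]^3 = 50.0.
E = E° − (RT/nF) ln Q = 1.54 − (8.314×353)/(3×96500) × (3.912) = 1.540 − 0.040 = 1.500 V.

1.50 V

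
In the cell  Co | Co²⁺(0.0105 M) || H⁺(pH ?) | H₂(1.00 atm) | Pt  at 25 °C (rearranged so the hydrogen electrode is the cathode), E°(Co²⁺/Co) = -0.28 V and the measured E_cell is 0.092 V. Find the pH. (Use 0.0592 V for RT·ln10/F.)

pH = 4.17

E°_cell = 0.28 V and n = 2.
log Q = n(E° − E)/0.0592 = 2×(0.28 − 0.092)/0.0592 = 6.351.
With Q = [Co²⁺]·P(H₂) / [H⁺]^2, solving for [H⁺] gives log[H⁺] = -4.165, so pH = 4.17.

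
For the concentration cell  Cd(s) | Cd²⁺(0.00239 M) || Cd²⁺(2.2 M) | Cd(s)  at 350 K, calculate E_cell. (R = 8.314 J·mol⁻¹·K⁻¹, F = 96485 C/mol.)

Both half-cells are Cd²⁺/Cd, so E°_cell = 0. The concentrated side is the cathode; the cell reaction moves Cd²⁺ from high to low concentration with n = 2.
Q = [Cd²⁺]_dilute/[Cd²⁺]_conc = 0.00239/2.2 = 0.00109.
E = 0 − (RT/nF) ln Q = −((8.314×350)/(2×96485))(-6.825) = 0.1029 V.

0.10 V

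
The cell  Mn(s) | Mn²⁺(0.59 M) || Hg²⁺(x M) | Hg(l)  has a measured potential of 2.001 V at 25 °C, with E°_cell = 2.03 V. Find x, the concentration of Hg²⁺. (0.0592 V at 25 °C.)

0.062 M

From the Nernst equation, log Q = n(E° − E)/0.0592 = 2(2.03 − 2.001)/0.0592 = 0.980, so Q = 9.54.
With Q = [Mn²⁺]/[Hg²⁺] and the known concentrations, [Hg²⁺] in the denominator gives [Hg²⁺] = 0.062 M.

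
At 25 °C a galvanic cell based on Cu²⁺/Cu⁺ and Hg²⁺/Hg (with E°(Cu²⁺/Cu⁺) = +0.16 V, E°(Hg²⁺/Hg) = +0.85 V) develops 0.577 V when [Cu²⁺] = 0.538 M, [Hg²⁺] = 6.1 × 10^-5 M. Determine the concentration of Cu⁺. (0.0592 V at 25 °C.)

From the Nernst equation, log Q = n(E° − E)/0.0592 = 2(0.69 − 0.577)/0.0592 = 3.818, so Q = 6570.
With Q = [Cu²⁺]^2/([Cu⁺]^2·[Hg²⁺]) and the known concentrations, [Cu⁺]^2 in the denominator gives [Cu⁺] = 0.85 M.

0.85 M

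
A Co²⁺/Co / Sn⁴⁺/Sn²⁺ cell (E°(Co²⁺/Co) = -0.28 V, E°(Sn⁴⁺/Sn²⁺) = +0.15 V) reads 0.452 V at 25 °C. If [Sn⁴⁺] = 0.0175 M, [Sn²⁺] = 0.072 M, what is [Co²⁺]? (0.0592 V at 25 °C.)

0.044 M

From the Nernst equation, log Q = n(E° − E)/0.0592 = 2(0.43 − 0.452)/0.0592 = -0.743, so Q = 0.181.
With Q = [Co²⁺]·[Sn²⁺]/[Sn⁴⁺] and the known concentrations, [Co²⁺] in the numerator gives [Co²⁺] = 0.044 M.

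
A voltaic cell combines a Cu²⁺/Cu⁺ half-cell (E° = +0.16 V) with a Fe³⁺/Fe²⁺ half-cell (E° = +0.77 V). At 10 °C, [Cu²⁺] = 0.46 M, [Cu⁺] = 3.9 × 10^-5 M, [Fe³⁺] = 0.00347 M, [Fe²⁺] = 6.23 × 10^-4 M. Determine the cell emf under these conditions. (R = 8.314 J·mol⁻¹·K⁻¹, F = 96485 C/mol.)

The Fe³⁺/Fe²⁺ couple has the higher reduction potential and acts as the cathode, so E°_cell = +0.77 − (+0.16) = 0.61 V.
Balancing electrons gives n = 1; the reaction quotient is Q = [Cu²⁺]·[Fe²⁺]/([Cu⁺]·[Fe³⁺]) = 2120.
E = E° − (RT/nF) ln Q = 0.61 − (8.314×283)/(1×96485) × (7.658) = 0.610 − 0.187 = 0.423 V.

0.423 V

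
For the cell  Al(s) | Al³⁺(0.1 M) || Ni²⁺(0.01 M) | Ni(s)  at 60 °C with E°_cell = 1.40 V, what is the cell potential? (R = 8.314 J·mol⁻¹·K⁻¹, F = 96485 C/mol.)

1.36 V

Balancing electrons gives n = 6; the reaction quotient is Q = [Al³⁺]^2/[Ni²⁺]^3 = 1 × 10^4.
E = E° − (RT/nF) ln Q = 1.40 − (8.314×333)/(6×96485) × (9.210) = 1.400 − 0.044 = 1.356 V.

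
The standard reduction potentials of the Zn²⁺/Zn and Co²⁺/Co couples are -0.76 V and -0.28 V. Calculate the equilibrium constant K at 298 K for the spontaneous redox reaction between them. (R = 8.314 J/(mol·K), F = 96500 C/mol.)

1.7 × 10^16

E°_cell = -0.28 − (-0.76) = 0.48 V, with n = 2 electrons transferred.
At equilibrium E = 0, so the Nernst equation gives ln K = nFE°/RT = (2)(96500)(0.48)/((8.314)(298)) = 37.39.
K = e^37.39 = 1.7 × 10^16.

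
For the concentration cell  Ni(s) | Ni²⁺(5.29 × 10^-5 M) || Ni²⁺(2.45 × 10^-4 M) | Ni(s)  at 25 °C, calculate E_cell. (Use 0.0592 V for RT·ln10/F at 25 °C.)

0.020 V

Both half-cells are Ni²⁺/Ni, so E°_cell = 0. The concentrated side is the cathode; the cell reaction moves Ni²⁺ from high to low concentration with n = 2.
Q = [Ni²⁺]_dilute/[Ni²⁺]_conc = 5.29 × 10^-5/2.45 × 10^-4 = 0.216.
E = 0 − (0.0592/2) log Q = −(0.0592/2)(-0.666) = 0.0197 V.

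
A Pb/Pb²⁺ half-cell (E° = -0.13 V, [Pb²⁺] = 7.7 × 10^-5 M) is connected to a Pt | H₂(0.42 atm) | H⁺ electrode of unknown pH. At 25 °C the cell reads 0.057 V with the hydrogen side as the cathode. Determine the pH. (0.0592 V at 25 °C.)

pH = 3.48

E°_cell = 0.13 V and n = 2.
log Q = n(E° − E)/0.0592 = 2×(0.13 − 0.057)/0.0592 = 2.466.
With Q = [Pb²⁺]·P(H₂) / [H⁺]^2, solving for [H⁺] gives log[H⁺] = -3.478, so pH = 3.48.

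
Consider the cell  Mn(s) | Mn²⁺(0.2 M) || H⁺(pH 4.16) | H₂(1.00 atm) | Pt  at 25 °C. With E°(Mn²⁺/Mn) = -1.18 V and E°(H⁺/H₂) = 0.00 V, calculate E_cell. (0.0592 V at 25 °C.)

0.95 V

The hydrogen couple is the cathode, so E°_cell = 1.18 V; n = 2.
[H⁺] = 10^(−4.16) = 6.9 × 10^-5 M, and Q = [Mn²⁺]·P(H₂) / [H⁺]^2 = 4.18 × 10^7.
E = E° − (0.0592/2) log Q = 1.18 − (0.0592/2)(7.621) = 0.954 V.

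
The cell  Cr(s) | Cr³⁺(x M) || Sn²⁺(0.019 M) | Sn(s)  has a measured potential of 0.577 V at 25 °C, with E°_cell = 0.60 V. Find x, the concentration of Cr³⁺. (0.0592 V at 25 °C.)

From the Nernst equation, log Q = n(E° − E)/0.0592 = 6(0.60 − 0.577)/0.0592 = 2.331, so Q = 214.
With Q = [Cr³⁺]^2/[Sn²⁺]^3 and the known concentrations, [Cr³⁺]^2 in the numerator gives [Cr³⁺] = 0.038 M.

0.038 M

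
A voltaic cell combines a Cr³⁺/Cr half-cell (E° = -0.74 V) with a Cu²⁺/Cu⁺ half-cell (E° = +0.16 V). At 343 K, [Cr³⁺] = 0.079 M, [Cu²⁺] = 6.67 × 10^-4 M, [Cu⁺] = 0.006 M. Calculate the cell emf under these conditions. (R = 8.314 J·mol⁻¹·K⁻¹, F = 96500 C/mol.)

0.860 V

The Cu²⁺/Cu⁺ couple has the higher reduction potential and acts as the cathode, so E°_cell = +0.16 − (-0.74) = 0.90 V.
Balancing electrons gives n = 3; the reaction quotient is Q = [Cr³⁺]·[Cu⁺]^3/[Cu²⁺]^3 = 57.5.
E = E° − (RT/nF) ln Q = 0.90 − (8.314×343)/(3×96500) × (4.052) = 0.900 − 0.040 = 0.860 V.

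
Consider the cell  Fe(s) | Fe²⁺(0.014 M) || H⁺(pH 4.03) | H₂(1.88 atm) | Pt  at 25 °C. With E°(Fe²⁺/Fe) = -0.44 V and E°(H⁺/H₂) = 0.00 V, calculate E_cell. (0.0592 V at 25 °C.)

0.25 V

The hydrogen couple is the cathode, so E°_cell = 0.44 V; n = 2.
[H⁺] = 10^(−4.03) = 9.3 × 10^-5 M, and Q = [Fe²⁺]·P(H₂) / [H⁺]^2 = 3.02 × 10^6.
E = E° − (0.0592/2) log Q = 0.44 − (0.0592/2)(6.480) = 0.248 V.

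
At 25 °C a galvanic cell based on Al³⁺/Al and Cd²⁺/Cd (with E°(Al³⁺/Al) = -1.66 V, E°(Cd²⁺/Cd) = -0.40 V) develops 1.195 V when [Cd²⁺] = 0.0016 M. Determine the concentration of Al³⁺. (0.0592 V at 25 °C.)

0.13 M

From the Nernst equation, log Q = n(E° − E)/0.0592 = 6(1.26 − 1.195)/0.0592 = 6.588, so Q = 3.87 × 10^6.
With Q = [Al³⁺]^2/[Cd²⁺]^3 and the known concentrations, [Al³⁺]^2 in the numerator gives [Al³⁺] = 0.13 M.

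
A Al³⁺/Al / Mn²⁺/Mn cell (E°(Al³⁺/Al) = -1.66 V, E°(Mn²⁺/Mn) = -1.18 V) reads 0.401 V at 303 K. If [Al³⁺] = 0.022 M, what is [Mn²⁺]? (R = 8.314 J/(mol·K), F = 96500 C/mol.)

1.8 × 10^-4 M

From the Nernst equation, ln Q = nF(E° − E)/RT = 6×96500×(0.48 − 0.401)/(8.314×303) = 18.157, so Q = 7.69 × 10^7.
With Q = [Al³⁺]^2/[Mn²⁺]^3 and the known concentrations, [Mn²⁺]^3 in the denominator gives [Mn²⁺] = 1.8 × 10^-4 M.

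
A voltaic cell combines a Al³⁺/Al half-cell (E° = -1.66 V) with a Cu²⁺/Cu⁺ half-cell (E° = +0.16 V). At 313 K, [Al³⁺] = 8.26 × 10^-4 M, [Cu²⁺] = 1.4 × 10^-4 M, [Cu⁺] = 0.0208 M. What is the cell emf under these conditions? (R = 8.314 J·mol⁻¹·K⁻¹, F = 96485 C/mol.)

The Cu²⁺/Cu⁺ couple has the higher reduction potential and acts as the cathode, so E°_cell = +0.16 − (-1.66) = 1.82 V.
Balancing electrons gives n = 3; the reaction quotient is Q = [Al³⁺]·[Cu⁺]^3/[Cu²⁺]^3 = 2710.
E = E° − (RT/nF) ln Q = 1.82 − (8.314×313)/(3×96485) × (7.904) = 1.820 − 0.071 = 1.749 V.

1.75 V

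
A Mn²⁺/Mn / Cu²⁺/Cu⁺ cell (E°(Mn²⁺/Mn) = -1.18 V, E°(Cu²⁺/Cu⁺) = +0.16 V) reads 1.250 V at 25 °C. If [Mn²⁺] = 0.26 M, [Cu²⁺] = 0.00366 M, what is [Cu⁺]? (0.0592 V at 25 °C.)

0.24 M

From the Nernst equation, log Q = n(E° − E)/0.0592 = 2(1.34 − 1.250)/0.0592 = 3.041, so Q = 1100.
With Q = [Mn²⁺]·[Cu⁺]^2/[Cu²⁺]^2 and the known concentrations, [Cu⁺]^2 in the numerator gives [Cu⁺] = 0.24 M.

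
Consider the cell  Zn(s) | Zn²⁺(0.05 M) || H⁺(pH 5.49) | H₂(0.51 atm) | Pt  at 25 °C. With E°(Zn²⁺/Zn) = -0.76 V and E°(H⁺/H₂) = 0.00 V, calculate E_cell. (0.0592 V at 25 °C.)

0.48 V

The hydrogen couple is the cathode, so E°_cell = 0.76 V; n = 2.
[H⁺] = 10^(−5.49) = 3.2 × 10^-6 M, and Q = [Zn²⁺]·P(H₂) / [H⁺]^2 = 2.44 × 10^9.
E = E° − (0.0592/2) log Q = 0.76 − (0.0592/2)(9.387) = 0.482 V.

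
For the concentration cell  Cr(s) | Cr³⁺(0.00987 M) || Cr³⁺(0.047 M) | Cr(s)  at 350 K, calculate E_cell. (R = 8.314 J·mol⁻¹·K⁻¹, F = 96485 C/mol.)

0.016 V

Both half-cells are Cr³⁺/Cr, so E°_cell = 0. The concentrated side is the cathode; the cell reaction moves Cr³⁺ from high to low concentration with n = 3.
Q = [Cr³⁺]_dilute/[Cr³⁺]_conc = 0.00987/0.047 = 0.210.
E = 0 − (RT/nF) ln Q = −((8.314×350)/(3×96485))(-1.561) = 0.0157 V.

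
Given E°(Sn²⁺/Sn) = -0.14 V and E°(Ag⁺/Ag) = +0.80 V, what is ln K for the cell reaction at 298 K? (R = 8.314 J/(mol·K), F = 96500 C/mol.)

E°_cell = +0.80 − (-0.14) = 0.94 V, with n = 2 electrons transferred.
At equilibrium E = 0, so the Nernst equation gives ln K = nFE°/RT = (2)(96500)(0.94)/((8.314)(298)) = 73.22.

ln K = 73.2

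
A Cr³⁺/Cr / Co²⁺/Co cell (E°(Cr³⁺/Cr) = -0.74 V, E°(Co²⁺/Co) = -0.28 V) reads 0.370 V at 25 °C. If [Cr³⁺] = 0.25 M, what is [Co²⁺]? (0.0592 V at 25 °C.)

3.6 × 10^-4 M

From the Nernst equation, log Q = n(E° − E)/0.0592 = 6(0.46 − 0.370)/0.0592 = 9.122, so Q = 1.32 × 10^9.
With Q = [Cr³⁺]^2/[Co²⁺]^3 and the known concentrations, [Co²⁺]^3 in the denominator gives [Co²⁺] = 3.6 × 10^-4 M.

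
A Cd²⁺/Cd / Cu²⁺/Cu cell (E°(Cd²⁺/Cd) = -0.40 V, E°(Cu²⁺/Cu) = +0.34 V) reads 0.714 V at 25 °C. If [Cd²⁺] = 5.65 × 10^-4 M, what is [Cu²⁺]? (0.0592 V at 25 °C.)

From the Nernst equation, log Q = n(E° − E)/0.0592 = 2(0.74 − 0.714)/0.0592 = 0.878, so Q = 7.56.
With Q = [Cd²⁺]/[Cu²⁺] and the known concentrations, [Cu²⁺] in the denominator gives [Cu²⁺] = 7.5 × 10^-5 M.

7.5 × 10^-5 M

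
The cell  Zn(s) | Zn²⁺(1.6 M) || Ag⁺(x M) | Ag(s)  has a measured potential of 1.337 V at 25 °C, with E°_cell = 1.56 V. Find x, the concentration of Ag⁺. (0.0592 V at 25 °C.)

From the Nernst equation, log Q = n(E° − E)/0.0592 = 2(1.56 − 1.337)/0.0592 = 7.534, so Q = 3.42 × 10^7.
With Q = [Zn²⁺]/[Ag⁺]^2 and the known concentrations, [Ag⁺]^2 in the denominator gives [Ag⁺] = 2.2 × 10^-4 M.

2.2 × 10^-4 M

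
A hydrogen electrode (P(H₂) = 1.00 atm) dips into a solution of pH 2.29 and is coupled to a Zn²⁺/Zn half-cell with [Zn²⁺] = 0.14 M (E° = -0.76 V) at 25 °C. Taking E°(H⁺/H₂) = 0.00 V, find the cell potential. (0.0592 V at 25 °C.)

0.65 V

The hydrogen couple is the cathode, so E°_cell = 0.76 V; n = 2.
[H⁺] = 10^(−2.29) = 0.0051 M, and Q = [Zn²⁺]·P(H₂) / [H⁺]^2 = 5320.
E = E° − (0.0592/2) log Q = 0.76 − (0.0592/2)(3.726) = 0.650 V.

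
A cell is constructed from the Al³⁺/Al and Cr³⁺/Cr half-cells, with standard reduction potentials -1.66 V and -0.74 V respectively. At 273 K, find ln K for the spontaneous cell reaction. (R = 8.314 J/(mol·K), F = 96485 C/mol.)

E°_cell = -0.74 − (-1.66) = 0.92 V, with n = 3 electrons transferred.
At equilibrium E = 0, so the Nernst equation gives ln K = nFE°/RT = (3)(96485)(0.92)/((8.314)(273)) = 117.33.

ln K = 117.3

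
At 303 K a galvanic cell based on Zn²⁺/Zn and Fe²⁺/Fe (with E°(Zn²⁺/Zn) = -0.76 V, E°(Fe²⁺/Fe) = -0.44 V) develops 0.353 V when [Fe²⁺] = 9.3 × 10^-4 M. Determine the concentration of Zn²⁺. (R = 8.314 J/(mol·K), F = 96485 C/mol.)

7.4 × 10^-5 M

From the Nernst equation, ln Q = nF(E° − E)/RT = 2×96485×(0.32 − 0.353)/(8.314×303) = -2.528, so Q = 0.0798.
With Q = [Zn²⁺]/[Fe²⁺] and the known concentrations, [Zn²⁺] in the numerator gives [Zn²⁺] = 7.4 × 10^-5 M.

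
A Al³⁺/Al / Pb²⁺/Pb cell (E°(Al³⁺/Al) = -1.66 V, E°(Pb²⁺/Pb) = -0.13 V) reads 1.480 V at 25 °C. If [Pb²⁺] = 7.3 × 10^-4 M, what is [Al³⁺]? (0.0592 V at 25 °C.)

0.0067 M

From the Nernst equation, log Q = n(E° − E)/0.0592 = 6(1.53 − 1.480)/0.0592 = 5.068, so Q = 1.17 × 10^5.
With Q = [Al³⁺]^2/[Pb²⁺]^3 and the known concentrations, [Al³⁺]^2 in the numerator gives [Al³⁺] = 0.0067 M.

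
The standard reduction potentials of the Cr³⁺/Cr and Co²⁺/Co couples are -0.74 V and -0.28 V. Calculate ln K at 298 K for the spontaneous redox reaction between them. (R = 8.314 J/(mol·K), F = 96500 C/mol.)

E°_cell = -0.28 − (-0.74) = 0.46 V, with n = 6 electrons transferred.
At equilibrium E = 0, so the Nernst equation gives ln K = nFE°/RT = (6)(96500)(0.46)/((8.314)(298)) = 107.50.

ln K = 107.5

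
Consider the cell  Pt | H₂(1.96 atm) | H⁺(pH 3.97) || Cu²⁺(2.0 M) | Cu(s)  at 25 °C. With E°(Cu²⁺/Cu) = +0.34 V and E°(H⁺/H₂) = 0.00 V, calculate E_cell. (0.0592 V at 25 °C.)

The Cu²⁺/Cu couple is the cathode, so E°_cell = 0.34 V; n = 2.
[H⁺] = 10^(−3.97) = 1.1 × 10^-4 M, and Q = [H⁺]^2 / ([Cu²⁺]·P(H₂)) = 2.93 × 10^-9.
E = E° − (0.0592/2) log Q = 0.34 − (0.0592/2)(-8.533) = 0.593 V.

0.59 V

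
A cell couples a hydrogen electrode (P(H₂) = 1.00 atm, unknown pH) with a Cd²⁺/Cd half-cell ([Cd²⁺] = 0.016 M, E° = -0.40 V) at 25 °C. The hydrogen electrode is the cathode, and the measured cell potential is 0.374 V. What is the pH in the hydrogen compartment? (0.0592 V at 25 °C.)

E°_cell = 0.40 V and n = 2.
log Q = n(E° − E)/0.0592 = 2×(0.40 − 0.374)/0.0592 = 0.878.
With Q = [Cd²⁺]·P(H₂) / [H⁺]^2, solving for [H⁺] gives log[H⁺] = -1.337, so pH = 1.34.

pH = 1.34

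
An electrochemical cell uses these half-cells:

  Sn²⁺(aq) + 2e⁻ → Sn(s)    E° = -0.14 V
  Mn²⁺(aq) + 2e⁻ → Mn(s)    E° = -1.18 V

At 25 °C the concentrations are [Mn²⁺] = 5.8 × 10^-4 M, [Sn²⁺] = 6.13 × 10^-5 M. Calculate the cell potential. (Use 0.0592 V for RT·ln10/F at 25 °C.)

The Sn²⁺/Sn couple has the higher reduction potential and acts as the cathode, so E°_cell = -0.14 − (-1.18) = 1.04 V.
Balancing electrons gives n = 2; the reaction quotient is Q = [Mn²⁺]/[Sn²⁺] = 9.46.
At 25 °C, E = E° − (0.0592/n) log Q = 1.04 − (0.0592/2)(0.976) = 1.040 − 0.029 = 1.011 V.

1.01 V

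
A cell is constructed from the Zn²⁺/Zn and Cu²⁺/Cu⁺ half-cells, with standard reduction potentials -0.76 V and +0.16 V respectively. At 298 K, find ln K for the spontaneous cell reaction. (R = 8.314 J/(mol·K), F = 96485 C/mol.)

E°_cell = +0.16 − (-0.76) = 0.92 V, with n = 2 electrons transferred.
At equilibrium E = 0, so the Nernst equation gives ln K = nFE°/RT = (2)(96485)(0.92)/((8.314)(298)) = 71.66.

ln K = 71.7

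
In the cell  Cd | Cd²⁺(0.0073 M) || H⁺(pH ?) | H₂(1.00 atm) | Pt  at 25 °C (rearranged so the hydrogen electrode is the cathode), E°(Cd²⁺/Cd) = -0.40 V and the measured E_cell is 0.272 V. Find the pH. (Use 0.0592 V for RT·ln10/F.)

pH = 3.23

E°_cell = 0.40 V and n = 2.
log Q = n(E° − E)/0.0592 = 2×(0.40 − 0.272)/0.0592 = 4.324.
With Q = [Cd²⁺]·P(H₂) / [H⁺]^2, solving for [H⁺] gives log[H⁺] = -3.231, so pH = 3.23.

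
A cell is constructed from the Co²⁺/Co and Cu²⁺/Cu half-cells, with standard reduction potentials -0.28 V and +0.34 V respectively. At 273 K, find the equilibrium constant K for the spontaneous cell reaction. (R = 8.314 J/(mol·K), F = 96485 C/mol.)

7.8 × 10^22

E°_cell = +0.34 − (-0.28) = 0.62 V, with n = 2 electrons transferred.
At equilibrium E = 0, so the Nernst equation gives ln K = nFE°/RT = (2)(96485)(0.62)/((8.314)(273)) = 52.71.
K = e^52.71 = 7.8 × 10^22.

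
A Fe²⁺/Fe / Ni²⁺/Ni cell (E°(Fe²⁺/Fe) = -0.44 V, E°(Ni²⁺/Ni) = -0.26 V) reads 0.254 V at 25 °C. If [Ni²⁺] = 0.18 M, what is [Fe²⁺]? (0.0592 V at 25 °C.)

From the Nernst equation, log Q = n(E° − E)/0.0592 = 2(0.18 − 0.254)/0.0592 = -2.500, so Q = 0.00316.
With Q = [Fe²⁺]/[Ni²⁺] and the known concentrations, [Fe²⁺] in the numerator gives [Fe²⁺] = 5.7 × 10^-4 M.

5.7 × 10^-4 M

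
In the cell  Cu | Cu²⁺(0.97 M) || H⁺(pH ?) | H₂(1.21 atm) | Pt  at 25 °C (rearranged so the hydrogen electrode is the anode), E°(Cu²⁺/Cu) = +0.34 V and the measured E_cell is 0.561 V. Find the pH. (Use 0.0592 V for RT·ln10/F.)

E°_cell = 0.34 V and n = 2.
log Q = n(E° − E)/0.0592 = 2×(0.34 − 0.561)/0.0592 = -7.466.
With Q = [H⁺]^2 / ([Cu²⁺]·P(H₂)), solving for [H⁺] gives log[H⁺] = -3.698, so pH = 3.70.

pH = 3.70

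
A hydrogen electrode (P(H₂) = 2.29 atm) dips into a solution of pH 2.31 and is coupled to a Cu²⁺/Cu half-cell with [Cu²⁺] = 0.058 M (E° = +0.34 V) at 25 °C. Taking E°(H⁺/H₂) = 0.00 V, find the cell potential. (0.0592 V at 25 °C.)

0.45 V

The Cu²⁺/Cu couple is the cathode, so E°_cell = 0.34 V; n = 2.
[H⁺] = 10^(−2.31) = 0.0049 M, and Q = [H⁺]^2 / ([Cu²⁺]·P(H₂)) = 1.81 × 10^-4.
E = E° − (0.0592/2) log Q = 0.34 − (0.0592/2)(-3.743) = 0.451 V.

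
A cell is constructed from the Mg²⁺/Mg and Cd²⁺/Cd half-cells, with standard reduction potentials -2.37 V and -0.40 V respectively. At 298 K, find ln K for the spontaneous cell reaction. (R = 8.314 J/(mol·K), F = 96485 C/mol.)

ln K = 153.4

E°_cell = -0.40 − (-2.37) = 1.97 V, with n = 2 electrons transferred.
At equilibrium E = 0, so the Nernst equation gives ln K = nFE°/RT = (2)(96485)(1.97)/((8.314)(298)) = 153.44.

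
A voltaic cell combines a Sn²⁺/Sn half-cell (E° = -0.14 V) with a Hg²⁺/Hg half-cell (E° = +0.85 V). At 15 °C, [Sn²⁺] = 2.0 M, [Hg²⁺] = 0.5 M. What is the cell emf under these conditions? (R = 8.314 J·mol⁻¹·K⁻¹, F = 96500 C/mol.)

0.973 V

The Hg²⁺/Hg couple has the higher reduction potential and acts as the cathode, so E°_cell = +0.85 − (-0.14) = 0.99 V.
Balancing electrons gives n = 2; the reaction quotient is Q = [Sn²⁺]/[Hg²⁺] = 4.00.
E = E° − (RT/nF) ln Q = 0.99 − (8.314×288)/(2×96500) × (1.386) = 0.990 − 0.017 = 0.973 V.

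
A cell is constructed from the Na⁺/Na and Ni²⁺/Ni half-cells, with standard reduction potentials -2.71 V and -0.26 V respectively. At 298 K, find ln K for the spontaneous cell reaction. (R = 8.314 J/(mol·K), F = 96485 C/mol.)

ln K = 190.8

E°_cell = -0.26 − (-2.71) = 2.45 V, with n = 2 electrons transferred.
At equilibrium E = 0, so the Nernst equation gives ln K = nFE°/RT = (2)(96485)(2.45)/((8.314)(298)) = 190.82.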